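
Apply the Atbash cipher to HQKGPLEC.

H(7) → S(18)
Q(16) → J(9)
K(10) → P(15)
G(6) → T(19)
P(15) → K(10)
L(11) → O(14)
E(4) → V(21)
C(2) → X(23)

SJPTKOVX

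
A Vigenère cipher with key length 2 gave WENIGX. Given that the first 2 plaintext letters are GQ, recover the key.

Subtract each crib letter from the matching ciphertext letter (mod 26):
W(22)−G(6)=16 → Q
E(4)−Q(16)=-12≡14 → O

QO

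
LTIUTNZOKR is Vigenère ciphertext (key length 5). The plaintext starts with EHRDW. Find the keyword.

Subtract each crib letter from the matching ciphertext letter (mod 26):
L(11)−E(4)=7 → H
T(19)−H(7)=12 → M
I(8)−R(17)=-9≡17 → R
U(20)−D(3)=17 → R
T(19)−W(22)=-3≡23 → X

HMRRX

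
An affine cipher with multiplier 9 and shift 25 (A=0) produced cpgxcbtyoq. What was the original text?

jwvujgixtz

The inverse of 9 mod 26 is 3, since 9·3=27≡1. Apply D(y)=3·(y−25) mod 26:
c(2): 3·(2−25)=-69≡9 → j
p(15): 3·(15−25)=-30≡22 → w
g(6): 3·(6−25)=-57≡21 → v
x(23): 3·(23−25)=-6≡20 → u
c(2): 3·(2−25)=-69≡9 → j
b(1): 3·(1−25)=-72≡6 → g
t(19): 3·(19−25)=-18≡8 → i
y(24): 3·(24−25)=-3≡23 → x
o(14): 3·(14−25)=-33≡19 → t
q(16): 3·(16−25)=-27≡25 → z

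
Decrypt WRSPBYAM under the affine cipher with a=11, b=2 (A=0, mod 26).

The inverse of 11 mod 26 is 19, since 11·19=209≡1. Apply D(y)=19·(y−2) mod 26:
W(22): 19·(22−2)=380≡16 → Q
R(17): 19·(17−2)=285≡25 → Z
S(18): 19·(18−2)=304≡18 → S
P(15): 19·(15−2)=247≡13 → N
B(1): 19·(1−2)=-19≡7 → H
Y(24): 19·(24−2)=418≡2 → C
A(0): 19·(0−2)=-38≡14 → O
M(12): 19·(12−2)=190≡8 → I

QZSNHCOI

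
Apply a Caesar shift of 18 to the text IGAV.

I(8): 8+18=26≡0 → A
G(6): 6+18=24 → Y
A(0): 0+18=18 → S
V(21): 21+18=39≡13 → N

AYSN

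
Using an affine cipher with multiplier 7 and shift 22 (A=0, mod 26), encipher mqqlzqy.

ceevpei

m(12): 7·12+22=106≡2 → c
q(16): 7·16+22=134≡4 → e
q(16): 7·16+22=134≡4 → e
l(11): 7·11+22=99≡21 → v
z(25): 7·25+22=197≡15 → p
q(16): 7·16+22=134≡4 → e
y(24): 7·24+22=190≡8 → i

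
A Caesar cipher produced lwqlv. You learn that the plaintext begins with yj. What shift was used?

From the crib: l(11)−y(24)=-13≡13, so the shift is 13.

13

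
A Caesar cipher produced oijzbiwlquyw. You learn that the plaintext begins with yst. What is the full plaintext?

ystjlsgvaeig

From the crib: o(14)−y(24)=-10≡16, so the shift is 16.
Subtract 16 from each ciphertext letter:
o(14): 14−16=-2≡24 → y
i(8): 8−16=-8≡18 → s
j(9): 9−16=-7≡19 → t
z(25): 25−16=9 → j
b(1): 1−16=-15≡11 → l
i(8): 8−16=-8≡18 → s
w(22): 22−16=6 → g
l(11): 11−16=-5≡21 → v
q(16): 16−16=0 → a
u(20): 20−16=4 → e
y(24): 24−16=8 → i
w(22): 22−16=6 → g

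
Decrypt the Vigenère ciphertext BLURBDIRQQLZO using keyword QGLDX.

LFJOENCGNTVTD

Repeat the key across the ciphertext: QGLDXQGLDXQGL
B(1)−Q(16): -15≡11 → L
L(11)−G(6): 5 → F
U(20)−L(11): 9 → J
R(17)−D(3): 14 → O
B(1)−X(23): -22≡4 → E
D(3)−Q(16): -13≡13 → N
I(8)−G(6): 2 → C
R(17)−L(11): 6 → G
Q(16)−D(3): 13 → N
Q(16)−X(23): -7≡19 → T
L(11)−Q(16): -5≡21 → V
Z(25)−G(6): 19 → T
O(14)−L(11): 3 → D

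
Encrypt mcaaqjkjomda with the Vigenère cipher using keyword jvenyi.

Repeat the key across the message: jvenyijvenyi
m(12)+j(9): 21 → v
c(2)+v(21): 23 → x
a(0)+e(4): 4 → e
a(0)+n(13): 13 → n
q(16)+y(24): 40≡14 → o
j(9)+i(8): 17 → r
k(10)+j(9): 19 → t
j(9)+v(21): 30≡4 → e
o(14)+e(4): 18 → s
m(12)+n(13): 25 → z
d(3)+y(24): 27≡1 → b
a(0)+i(8): 8 → i

vxenorteszbi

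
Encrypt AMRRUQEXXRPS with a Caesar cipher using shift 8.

A(0): 0+8=8 → I
M(12): 12+8=20 → U
R(17): 17+8=25 → Z
R(17): 17+8=25 → Z
U(20): 20+8=28≡2 → C
Q(16): 16+8=24 → Y
E(4): 4+8=12 → M
X(23): 23+8=31≡5 → F
X(23): 23+8=31≡5 → F
R(17): 17+8=25 → Z
P(15): 15+8=23 → X
S(18): 18+8=26≡0 → A

IUZZCYMFFZXA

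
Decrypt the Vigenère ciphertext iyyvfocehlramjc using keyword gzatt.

czycmideoslbmqj

Repeat the key across the ciphertext: gzattgzattgzatt
i(8)−g(6): 2 → c
y(24)−z(25): -1≡25 → z
y(24)−a(0): 24 → y
v(21)−t(19): 2 → c
f(5)−t(19): -14≡12 → m
o(14)−g(6): 8 → i
c(2)−z(25): -23≡3 → d
e(4)−a(0): 4 → e
h(7)−t(19): -12≡14 → o
l(11)−t(19): -8≡18 → s
r(17)−g(6): 11 → l
a(0)−z(25): -25≡1 → b
m(12)−a(0): 12 → m
j(9)−t(19): -10≡16 → q
c(2)−t(19): -17≡9 → j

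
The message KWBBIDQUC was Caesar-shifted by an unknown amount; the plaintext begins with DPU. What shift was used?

From the crib: K(10)−D(3)=7, so the shift is 7.

7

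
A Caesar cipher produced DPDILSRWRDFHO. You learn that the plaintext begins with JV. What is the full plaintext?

From the crib: D(3)−J(9)=-6≡20, so the shift is 20.
Subtract 20 from each ciphertext letter:
D(3): 3−20=-17≡9 → J
P(15): 15−20=-5≡21 → V
D(3): 3−20=-17≡9 → J
I(8): 8−20=-12≡14 → O
L(11): 11−20=-9≡17 → R
S(18): 18−20=-2≡24 → Y
R(17): 17−20=-3≡23 → X
W(22): 22−20=2 → C
R(17): 17−20=-3≡23 → X
D(3): 3−20=-17≡9 → J
F(5): 5−20=-15≡11 → L
H(7): 7−20=-13≡13 → N
O(14): 14−20=-6≡20 → U

JVJORYXCXJLNU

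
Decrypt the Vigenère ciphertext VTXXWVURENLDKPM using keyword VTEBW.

AATWAABNDRQKGOQ

Repeat the key across the ciphertext: VTEBWVTEBWVTEBW
V(21)−V(21): 0 → A
T(19)−T(19): 0 → A
X(23)−E(4): 19 → T
X(23)−B(1): 22 → W
W(22)−W(22): 0 → A
V(21)−V(21): 0 → A
U(20)−T(19): 1 → B
R(17)−E(4): 13 → N
E(4)−B(1): 3 → D
N(13)−W(22): -9≡17 → R
L(11)−V(21): -10≡16 → Q
D(3)−T(19): -16≡10 → K
K(10)−E(4): 6 → G
P(15)−B(1): 14 → O
M(12)−W(22): -10≡16 → Q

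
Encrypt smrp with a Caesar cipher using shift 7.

s(18): 18+7=25 → z
m(12): 12+7=19 → t
r(17): 17+7=24 → y
p(15): 15+7=22 → w

ztyw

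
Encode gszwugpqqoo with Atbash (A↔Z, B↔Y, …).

g(6) → t(19)
s(18) → h(7)
z(25) → a(0)
w(22) → d(3)
u(20) → f(5)
g(6) → t(19)
p(15) → k(10)
q(16) → j(9)
q(16) → j(9)
o(14) → l(11)
o(14) → l(11)

thadftkjjll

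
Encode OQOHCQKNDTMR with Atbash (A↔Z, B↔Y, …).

O(14) → L(11)
Q(16) → J(9)
O(14) → L(11)
H(7) → S(18)
C(2) → X(23)
Q(16) → J(9)
K(10) → P(15)
N(13) → M(12)
D(3) → W(22)
T(19) → G(6)
M(12) → N(13)
R(17) → I(8)

LJLSXJPMWGNI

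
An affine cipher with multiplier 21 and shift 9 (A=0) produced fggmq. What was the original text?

gllpj

The inverse of 21 mod 26 is 5, since 21·5=105≡1. Apply D(y)=5·(y−9) mod 26:
f(5): 5·(5−9)=-20≡6 → g
g(6): 5·(6−9)=-15≡11 → l
g(6): 5·(6−9)=-15≡11 → l
m(12): 5·(12−9)=15 → p
q(16): 5·(16−9)=35≡9 → j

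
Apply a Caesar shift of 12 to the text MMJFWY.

M(12): 12+12=24 → Y
M(12): 12+12=24 → Y
J(9): 9+12=21 → V
F(5): 5+12=17 → R
W(22): 22+12=34≡8 → I
Y(24): 24+12=36≡10 → K

YYVRIK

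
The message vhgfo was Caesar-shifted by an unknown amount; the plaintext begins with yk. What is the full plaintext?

From the crib: v(21)−y(24)=-3≡23, so the shift is 23.
Subtract 23 from each ciphertext letter:
v(21): 21−23=-2≡24 → y
h(7): 7−23=-16≡10 → k
g(6): 6−23=-17≡9 → j
f(5): 5−23=-18≡8 → i
o(14): 14−23=-9≡17 → r

ykjir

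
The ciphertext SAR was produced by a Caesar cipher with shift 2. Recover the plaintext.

S(18): 18−2=16 → Q
A(0): 0−2=-2≡24 → Y
R(17): 17−2=15 → P

QYP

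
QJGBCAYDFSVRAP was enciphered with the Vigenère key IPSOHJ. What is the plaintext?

IUONVRQONEOISA

Repeat the key across the ciphertext: IPSOHJIPSOHJIP
Q(16)−I(8): 8 → I
J(9)−P(15): -6≡20 → U
G(6)−S(18): -12≡14 → O
B(1)−O(14): -13≡13 → N
C(2)−H(7): -5≡21 → V
A(0)−J(9): -9≡17 → R
Y(24)−I(8): 16 → Q
D(3)−P(15): -12≡14 → O
F(5)−S(18): -13≡13 → N
S(18)−O(14): 4 → E
V(21)−H(7): 14 → O
R(17)−J(9): 8 → I
A(0)−I(8): -8≡18 → S
P(15)−P(15): 0 → A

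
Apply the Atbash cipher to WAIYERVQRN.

W(22) → D(3)
A(0) → Z(25)
I(8) → R(17)
Y(24) → B(1)
E(4) → V(21)
R(17) → I(8)
V(21) → E(4)
Q(16) → J(9)
R(17) → I(8)
N(13) → M(12)

DZRBVIEJIM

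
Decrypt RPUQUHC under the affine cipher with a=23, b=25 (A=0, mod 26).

The inverse of 23 mod 26 is 17, since 23·17=391≡1. Apply D(y)=17·(y−25) mod 26:
R(17): 17·(17−25)=-136≡20 → U
P(15): 17·(15−25)=-170≡12 → M
U(20): 17·(20−25)=-85≡19 → T
Q(16): 17·(16−25)=-153≡3 → D
U(20): 17·(20−25)=-85≡19 → T
H(7): 17·(7−25)=-306≡6 → G
C(2): 17·(2−25)=-391≡25 → Z

UMTDTGZ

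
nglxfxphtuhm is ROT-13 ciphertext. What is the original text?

atykskcughuz

n(13): 13−13=0 → a
g(6): 6−13=-7≡19 → t
l(11): 11−13=-2≡24 → y
x(23): 23−13=10 → k
f(5): 5−13=-8≡18 → s
x(23): 23−13=10 → k
p(15): 15−13=2 → c
h(7): 7−13=-6≡20 → u
t(19): 19−13=6 → g
u(20): 20−13=7 → h
h(7): 7−13=-6≡20 → u
m(12): 12−13=-1≡25 → z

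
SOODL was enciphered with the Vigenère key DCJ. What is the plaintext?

PMFAJ

Repeat the key across the ciphertext: DCJDC
S(18)−D(3): 15 → P
O(14)−C(2): 12 → M
O(14)−J(9): 5 → F
D(3)−D(3): 0 → A
L(11)−C(2): 9 → J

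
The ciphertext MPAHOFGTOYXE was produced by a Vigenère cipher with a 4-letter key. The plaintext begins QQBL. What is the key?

WZZW

Subtract each crib letter from the matching ciphertext letter (mod 26):
M(12)−Q(16)=-4≡22 → W
P(15)−Q(16)=-1≡25 → Z
A(0)−B(1)=-1≡25 → Z
H(7)−L(11)=-4≡22 → W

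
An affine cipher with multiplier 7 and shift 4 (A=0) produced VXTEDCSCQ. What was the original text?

VZRALWCWY

The inverse of 7 mod 26 is 15, since 7·15=105≡1. Apply D(y)=15·(y−4) mod 26:
V(21): 15·(21−4)=255≡21 → V
X(23): 15·(23−4)=285≡25 → Z
T(19): 15·(19−4)=225≡17 → R
E(4): 15·(4−4)=0 → A
D(3): 15·(3−4)=-15≡11 → L
C(2): 15·(2−4)=-30≡22 → W
S(18): 15·(18−4)=210≡2 → C
C(2): 15·(2−4)=-30≡22 → W
Q(16): 15·(16−4)=180≡24 → Y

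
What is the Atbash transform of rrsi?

r(17) → i(8)
r(17) → i(8)
s(18) → h(7)
i(8) → r(17)

iihr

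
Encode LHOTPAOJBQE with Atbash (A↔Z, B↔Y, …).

L(11) → O(14)
H(7) → S(18)
O(14) → L(11)
T(19) → G(6)
P(15) → K(10)
A(0) → Z(25)
O(14) → L(11)
J(9) → Q(16)
B(1) → Y(24)
Q(16) → J(9)
E(4) → V(21)

OSLGKZLQYJV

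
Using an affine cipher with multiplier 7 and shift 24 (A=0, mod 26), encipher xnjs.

dlju

x(23): 7·23+24=185≡3 → d
n(13): 7·13+24=115≡11 → l
j(9): 7·9+24=87≡9 → j
s(18): 7·18+24=150≡20 → u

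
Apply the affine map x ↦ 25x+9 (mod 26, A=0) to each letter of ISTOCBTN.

BRQVHIQW

I(8): 25·8+9=209≡1 → B
S(18): 25·18+9=459≡17 → R
T(19): 25·19+9=484≡16 → Q
O(14): 25·14+9=359≡21 → V
C(2): 25·2+9=59≡7 → H
B(1): 25·1+9=34≡8 → I
T(19): 25·19+9=484≡16 → Q
N(13): 25·13+9=334≡22 → W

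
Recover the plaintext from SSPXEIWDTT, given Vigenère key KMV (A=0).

Repeat the key across the ciphertext: KMVKMVKMVK
S(18)−K(10): 8 → I
S(18)−M(12): 6 → G
P(15)−V(21): -6≡20 → U
X(23)−K(10): 13 → N
E(4)−M(12): -8≡18 → S
I(8)−V(21): -13≡13 → N
W(22)−K(10): 12 → M
D(3)−M(12): -9≡17 → R
T(19)−V(21): -2≡24 → Y
T(19)−K(10): 9 → J

IGUNSNMRYJ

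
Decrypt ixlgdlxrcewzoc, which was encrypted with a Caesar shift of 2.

gvjebjvpacuxma

i(8): 8−2=6 → g
x(23): 23−2=21 → v
l(11): 11−2=9 → j
g(6): 6−2=4 → e
d(3): 3−2=1 → b
l(11): 11−2=9 → j
x(23): 23−2=21 → v
r(17): 17−2=15 → p
c(2): 2−2=0 → a
e(4): 4−2=2 → c
w(22): 22−2=20 → u
z(25): 25−2=23 → x
o(14): 14−2=12 → m
c(2): 2−2=0 → a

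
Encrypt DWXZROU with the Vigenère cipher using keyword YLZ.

BHWXCNS

Repeat the key across the message: YLZYLZY
D(3)+Y(24): 27≡1 → B
W(22)+L(11): 33≡7 → H
X(23)+Z(25): 48≡22 → W
Z(25)+Y(24): 49≡23 → X
R(17)+L(11): 28≡2 → C
O(14)+Z(25): 39≡13 → N
U(20)+Y(24): 44≡18 → S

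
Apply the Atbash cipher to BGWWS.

YTDDH

B(1) → Y(24)
G(6) → T(19)
W(22) → D(3)
W(22) → D(3)
S(18) → H(7)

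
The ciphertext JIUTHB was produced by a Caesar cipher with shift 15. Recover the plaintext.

UTFESM

J(9): 9−15=-6≡20 → U
I(8): 8−15=-7≡19 → T
U(20): 20−15=5 → F
T(19): 19−15=4 → E
H(7): 7−15=-8≡18 → S
B(1): 1−15=-14≡12 → M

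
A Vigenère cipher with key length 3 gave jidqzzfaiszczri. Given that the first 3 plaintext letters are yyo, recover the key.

Subtract each crib letter from the matching ciphertext letter (mod 26):
j(9)−y(24)=-15≡11 → l
i(8)−y(24)=-16≡10 → k
d(3)−o(14)=-11≡15 → p

lkp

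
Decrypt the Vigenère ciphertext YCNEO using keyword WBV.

CBSIN

Repeat the key across the ciphertext: WBVWB
Y(24)−W(22): 2 → C
C(2)−B(1): 1 → B
N(13)−V(21): -8≡18 → S
E(4)−W(22): -18≡8 → I
O(14)−B(1): 13 → N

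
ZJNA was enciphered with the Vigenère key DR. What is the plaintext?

Repeat the key across the ciphertext: DRDR
Z(25)−D(3): 22 → W
J(9)−R(17): -8≡18 → S
N(13)−D(3): 10 → K
A(0)−R(17): -17≡9 → J

WSKJ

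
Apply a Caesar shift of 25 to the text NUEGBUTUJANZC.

MTDFATSTIZMYB

N(13): 13+25=38≡12 → M
U(20): 20+25=45≡19 → T
E(4): 4+25=29≡3 → D
G(6): 6+25=31≡5 → F
B(1): 1+25=26≡0 → A
U(20): 20+25=45≡19 → T
T(19): 19+25=44≡18 → S
U(20): 20+25=45≡19 → T
J(9): 9+25=34≡8 → I
A(0): 0+25=25 → Z
N(13): 13+25=38≡12 → M
Z(25): 25+25=50≡24 → Y
C(2): 2+25=27≡1 → B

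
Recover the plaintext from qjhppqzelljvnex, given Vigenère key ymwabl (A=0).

sxlpofbsplikpsb

Repeat the key across the ciphertext: ymwablymwablymw
q(16)−y(24): -8≡18 → s
j(9)−m(12): -3≡23 → x
h(7)−w(22): -15≡11 → l
p(15)−a(0): 15 → p
p(15)−b(1): 14 → o
q(16)−l(11): 5 → f
z(25)−y(24): 1 → b
e(4)−m(12): -8≡18 → s
l(11)−w(22): -11≡15 → p
l(11)−a(0): 11 → l
j(9)−b(1): 8 → i
v(21)−l(11): 10 → k
n(13)−y(24): -11≡15 → p
e(4)−m(12): -8≡18 → s
x(23)−w(22): 1 → b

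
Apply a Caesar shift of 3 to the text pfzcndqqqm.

sicfqgtttp

p(15): 15+3=18 → s
f(5): 5+3=8 → i
z(25): 25+3=28≡2 → c
c(2): 2+3=5 → f
n(13): 13+3=16 → q
d(3): 3+3=6 → g
q(16): 16+3=19 → t
q(16): 16+3=19 → t
q(16): 16+3=19 → t
m(12): 12+3=15 → p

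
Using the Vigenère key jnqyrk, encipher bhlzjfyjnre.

kubxaphwdpv

Repeat the key across the message: jnqyrkjnqyr
b(1)+j(9): 10 → k
h(7)+n(13): 20 → u
l(11)+q(16): 27≡1 → b
z(25)+y(24): 49≡23 → x
j(9)+r(17): 26≡0 → a
f(5)+k(10): 15 → p
y(24)+j(9): 33≡7 → h
j(9)+n(13): 22 → w
n(13)+q(16): 29≡3 → d
r(17)+y(24): 41≡15 → p
e(4)+r(17): 21 → v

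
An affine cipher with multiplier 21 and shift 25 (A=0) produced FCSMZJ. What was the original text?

The inverse of 21 mod 26 is 5, since 21·5=105≡1. Apply D(y)=5·(y−25) mod 26:
F(5): 5·(5−25)=-100≡4 → E
C(2): 5·(2−25)=-115≡15 → P
S(18): 5·(18−25)=-35≡17 → R
M(12): 5·(12−25)=-65≡13 → N
Z(25): 5·(25−25)=0 → A
J(9): 5·(9−25)=-80≡24 → Y

EPRNAY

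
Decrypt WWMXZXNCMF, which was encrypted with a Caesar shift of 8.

W(22): 22−8=14 → O
W(22): 22−8=14 → O
M(12): 12−8=4 → E
X(23): 23−8=15 → P
Z(25): 25−8=17 → R
X(23): 23−8=15 → P
N(13): 13−8=5 → F
C(2): 2−8=-6≡20 → U
M(12): 12−8=4 → E
F(5): 5−8=-3≡23 → X

OOEPRPFUEX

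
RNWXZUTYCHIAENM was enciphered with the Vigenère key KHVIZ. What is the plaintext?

HGBPAKMDUIYTJFN

Repeat the key across the ciphertext: KHVIZKHVIZKHVIZ
R(17)−K(10): 7 → H
N(13)−H(7): 6 → G
W(22)−V(21): 1 → B
X(23)−I(8): 15 → P
Z(25)−Z(25): 0 → A
U(20)−K(10): 10 → K
T(19)−H(7): 12 → M
Y(24)−V(21): 3 → D
C(2)−I(8): -6≡20 → U
H(7)−Z(25): -18≡8 → I
I(8)−K(10): -2≡24 → Y
A(0)−H(7): -7≡19 → T
E(4)−V(21): -17≡9 → J
N(13)−I(8): 5 → F
M(12)−Z(25): -13≡13 → N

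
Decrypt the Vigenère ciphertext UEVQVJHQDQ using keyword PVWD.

FJZNGOLNOV

Repeat the key across the ciphertext: PVWDPVWDPV
U(20)−P(15): 5 → F
E(4)−V(21): -17≡9 → J
V(21)−W(22): -1≡25 → Z
Q(16)−D(3): 13 → N
V(21)−P(15): 6 → G
J(9)−V(21): -12≡14 → O
H(7)−W(22): -15≡11 → L
Q(16)−D(3): 13 → N
D(3)−P(15): -12≡14 → O
Q(16)−V(21): -5≡21 → V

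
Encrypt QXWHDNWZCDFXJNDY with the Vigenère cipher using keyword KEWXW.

Repeat the key across the message: KEWXWKEWXWKEWXWK
Q(16)+K(10): 26≡0 → A
X(23)+E(4): 27≡1 → B
W(22)+W(22): 44≡18 → S
H(7)+X(23): 30≡4 → E
D(3)+W(22): 25 → Z
N(13)+K(10): 23 → X
W(22)+E(4): 26≡0 → A
Z(25)+W(22): 47≡21 → V
C(2)+X(23): 25 → Z
D(3)+W(22): 25 → Z
F(5)+K(10): 15 → P
X(23)+E(4): 27≡1 → B
J(9)+W(22): 31≡5 → F
N(13)+X(23): 36≡10 → K
D(3)+W(22): 25 → Z
Y(24)+K(10): 34≡8 → I

ABSEZXAVZZPBFKZI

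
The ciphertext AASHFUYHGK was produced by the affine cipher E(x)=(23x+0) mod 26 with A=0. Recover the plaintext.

The inverse of 23 mod 26 is 17, since 23·17=391≡1. Apply D(y)=17·(y−0) mod 26:
A(0): 17·(0−0)=0 → A
A(0): 17·(0−0)=0 → A
S(18): 17·(18−0)=306≡20 → U
H(7): 17·(7−0)=119≡15 → P
F(5): 17·(5−0)=85≡7 → H
U(20): 17·(20−0)=340≡2 → C
Y(24): 17·(24−0)=408≡18 → S
H(7): 17·(7−0)=119≡15 → P
G(6): 17·(6−0)=102≡24 → Y
K(10): 17·(10−0)=170≡14 → O

AAUPHCSPYO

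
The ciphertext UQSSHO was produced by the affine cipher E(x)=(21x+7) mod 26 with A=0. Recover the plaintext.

NTDDAJ

The inverse of 21 mod 26 is 5, since 21·5=105≡1. Apply D(y)=5·(y−7) mod 26:
U(20): 5·(20−7)=65≡13 → N
Q(16): 5·(16−7)=45≡19 → T
S(18): 5·(18−7)=55≡3 → D
S(18): 5·(18−7)=55≡3 → D
H(7): 5·(7−7)=0 → A
O(14): 5·(14−7)=35≡9 → J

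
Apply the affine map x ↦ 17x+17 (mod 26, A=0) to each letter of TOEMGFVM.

CVHNPYKN

T(19): 17·19+17=340≡2 → C
O(14): 17·14+17=255≡21 → V
E(4): 17·4+17=85≡7 → H
M(12): 17·12+17=221≡13 → N
G(6): 17·6+17=119≡15 → P
F(5): 17·5+17=102≡24 → Y
V(21): 17·21+17=374≡10 → K
M(12): 17·12+17=221≡13 → N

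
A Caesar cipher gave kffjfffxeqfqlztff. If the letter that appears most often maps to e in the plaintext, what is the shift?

The most frequent ciphertext letter is f (appears 8 times).
f is position 5; e is position 4.
Shift = 1.

1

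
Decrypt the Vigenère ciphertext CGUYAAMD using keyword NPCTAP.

PRSFALZO

Repeat the key across the ciphertext: NPCTAPNP
C(2)−N(13): -11≡15 → P
G(6)−P(15): -9≡17 → R
U(20)−C(2): 18 → S
Y(24)−T(19): 5 → F
A(0)−A(0): 0 → A
A(0)−P(15): -15≡11 → L
M(12)−N(13): -1≡25 → Z
D(3)−P(15): -12≡14 → O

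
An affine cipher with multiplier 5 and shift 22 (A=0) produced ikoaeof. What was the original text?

The inverse of 5 mod 26 is 21, since 5·21=105≡1. Apply D(y)=21·(y−22) mod 26:
i(8): 21·(8−22)=-294≡18 → s
k(10): 21·(10−22)=-252≡8 → i
o(14): 21·(14−22)=-168≡14 → o
a(0): 21·(0−22)=-462≡6 → g
e(4): 21·(4−22)=-378≡12 → m
o(14): 21·(14−22)=-168≡14 → o
f(5): 21·(5−22)=-357≡7 → h

siogmoh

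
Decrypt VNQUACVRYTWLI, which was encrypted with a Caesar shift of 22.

V(21): 21−22=-1≡25 → Z
N(13): 13−22=-9≡17 → R
Q(16): 16−22=-6≡20 → U
U(20): 20−22=-2≡24 → Y
A(0): 0−22=-22≡4 → E
C(2): 2−22=-20≡6 → G
V(21): 21−22=-1≡25 → Z
R(17): 17−22=-5≡21 → V
Y(24): 24−22=2 → C
T(19): 19−22=-3≡23 → X
W(22): 22−22=0 → A
L(11): 11−22=-11≡15 → P
I(8): 8−22=-14≡12 → M

ZRUYEGZVCXAPM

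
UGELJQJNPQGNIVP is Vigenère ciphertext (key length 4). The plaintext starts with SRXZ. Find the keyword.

Subtract each crib letter from the matching ciphertext letter (mod 26):
U(20)−S(18)=2 → C
G(6)−R(17)=-11≡15 → P
E(4)−X(23)=-19≡7 → H
L(11)−Z(25)=-14≡12 → M

CPHM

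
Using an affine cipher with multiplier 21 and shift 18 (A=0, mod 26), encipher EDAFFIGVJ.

YDSTTEORZ

E(4): 21·4+18=102≡24 → Y
D(3): 21·3+18=81≡3 → D
A(0): 21·0+18=18 → S
F(5): 21·5+18=123≡19 → T
F(5): 21·5+18=123≡19 → T
I(8): 21·8+18=186≡4 → E
G(6): 21·6+18=144≡14 → O
V(21): 21·21+18=459≡17 → R
J(9): 21·9+18=207≡25 → Z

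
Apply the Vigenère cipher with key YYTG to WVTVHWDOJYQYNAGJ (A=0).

Repeat the key across the message: YYTGYYTGYYTGYYTG
W(22)+Y(24): 46≡20 → U
V(21)+Y(24): 45≡19 → T
T(19)+T(19): 38≡12 → M
V(21)+G(6): 27≡1 → B
H(7)+Y(24): 31≡5 → F
W(22)+Y(24): 46≡20 → U
D(3)+T(19): 22 → W
O(14)+G(6): 20 → U
J(9)+Y(24): 33≡7 → H
Y(24)+Y(24): 48≡22 → W
Q(16)+T(19): 35≡9 → J
Y(24)+G(6): 30≡4 → E
N(13)+Y(24): 37≡11 → L
A(0)+Y(24): 24 → Y
G(6)+T(19): 25 → Z
J(9)+G(6): 15 → P

UTMBFUWUHWJELYZP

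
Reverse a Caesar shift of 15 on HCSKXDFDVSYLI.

SNDVIOQOGDJWT

H(7): 7−15=-8≡18 → S
C(2): 2−15=-13≡13 → N
S(18): 18−15=3 → D
K(10): 10−15=-5≡21 → V
X(23): 23−15=8 → I
D(3): 3−15=-12≡14 → O
F(5): 5−15=-10≡16 → Q
D(3): 3−15=-12≡14 → O
V(21): 21−15=6 → G
S(18): 18−15=3 → D
Y(24): 24−15=9 → J
L(11): 11−15=-4≡22 → W
I(8): 8−15=-7≡19 → T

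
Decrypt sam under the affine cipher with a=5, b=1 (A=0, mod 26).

The inverse of 5 mod 26 is 21, since 5·21=105≡1. Apply D(y)=21·(y−1) mod 26:
s(18): 21·(18−1)=357≡19 → t
a(0): 21·(0−1)=-21≡5 → f
m(12): 21·(12−1)=231≡23 → x

tfx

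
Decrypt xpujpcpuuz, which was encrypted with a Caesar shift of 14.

x(23): 23−14=9 → j
p(15): 15−14=1 → b
u(20): 20−14=6 → g
j(9): 9−14=-5≡21 → v
p(15): 15−14=1 → b
c(2): 2−14=-12≡14 → o
p(15): 15−14=1 → b
u(20): 20−14=6 → g
u(20): 20−14=6 → g
z(25): 25−14=11 → l

jbgvbobggl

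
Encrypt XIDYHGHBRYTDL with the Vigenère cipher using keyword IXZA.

FFCYPDGBZVSDT

Repeat the key across the message: IXZAIXZAIXZAI
X(23)+I(8): 31≡5 → F
I(8)+X(23): 31≡5 → F
D(3)+Z(25): 28≡2 → C
Y(24)+A(0): 24 → Y
H(7)+I(8): 15 → P
G(6)+X(23): 29≡3 → D
H(7)+Z(25): 32≡6 → G
B(1)+A(0): 1 → B
R(17)+I(8): 25 → Z
Y(24)+X(23): 47≡21 → V
T(19)+Z(25): 44≡18 → S
D(3)+A(0): 3 → D
L(11)+I(8): 19 → T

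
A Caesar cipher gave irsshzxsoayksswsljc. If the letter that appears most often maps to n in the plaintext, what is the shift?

5

The most frequent ciphertext letter is s (appears 6 times).
s is position 18; n is position 13.
Shift = 5.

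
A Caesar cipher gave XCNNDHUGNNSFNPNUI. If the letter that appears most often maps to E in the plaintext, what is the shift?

The most frequent ciphertext letter is N (appears 6 times).
N is position 13; E is position 4.
Shift = 9.

9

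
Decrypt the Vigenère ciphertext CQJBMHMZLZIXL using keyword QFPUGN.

MLUHGUWUWFCKV

Repeat the key across the ciphertext: QFPUGNQFPUGNQ
C(2)−Q(16): -14≡12 → M
Q(16)−F(5): 11 → L
J(9)−P(15): -6≡20 → U
B(1)−U(20): -19≡7 → H
M(12)−G(6): 6 → G
H(7)−N(13): -6≡20 → U
M(12)−Q(16): -4≡22 → W
Z(25)−F(5): 20 → U
L(11)−P(15): -4≡22 → W
Z(25)−U(20): 5 → F
I(8)−G(6): 2 → C
X(23)−N(13): 10 → K
L(11)−Q(16): -5≡21 → V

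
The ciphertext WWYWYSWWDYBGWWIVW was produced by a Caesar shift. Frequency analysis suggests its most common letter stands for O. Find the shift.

8

The most frequent ciphertext letter is W (appears 8 times).
W is position 22; O is position 14.
Shift = 8.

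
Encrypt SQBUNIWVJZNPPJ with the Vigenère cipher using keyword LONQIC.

Repeat the key across the message: LONQICLONQICLO
S(18)+L(11): 29≡3 → D
Q(16)+O(14): 30≡4 → E
B(1)+N(13): 14 → O
U(20)+Q(16): 36≡10 → K
N(13)+I(8): 21 → V
I(8)+C(2): 10 → K
W(22)+L(11): 33≡7 → H
V(21)+O(14): 35≡9 → J
J(9)+N(13): 22 → W
Z(25)+Q(16): 41≡15 → P
N(13)+I(8): 21 → V
P(15)+C(2): 17 → R
P(15)+L(11): 26≡0 → A
J(9)+O(14): 23 → X

DEOKVKHJWPVRAX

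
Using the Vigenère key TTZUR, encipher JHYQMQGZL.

CAXKDJZYF

Repeat the key across the message: TTZURTTZU
J(9)+T(19): 28≡2 → C
H(7)+T(19): 26≡0 → A
Y(24)+Z(25): 49≡23 → X
Q(16)+U(20): 36≡10 → K
M(12)+R(17): 29≡3 → D
Q(16)+T(19): 35≡9 → J
G(6)+T(19): 25 → Z
Z(25)+Z(25): 50≡24 → Y
L(11)+U(20): 31≡5 → F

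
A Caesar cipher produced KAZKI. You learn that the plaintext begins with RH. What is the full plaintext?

RHGRP

From the crib: K(10)−R(17)=-7≡19, so the shift is 19.
Subtract 19 from each ciphertext letter:
K(10): 10−19=-9≡17 → R
A(0): 0−19=-19≡7 → H
Z(25): 25−19=6 → G
K(10): 10−19=-9≡17 → R
I(8): 8−19=-11≡15 → P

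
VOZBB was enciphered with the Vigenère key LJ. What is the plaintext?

Repeat the key across the ciphertext: LJLJL
V(21)−L(11): 10 → K
O(14)−J(9): 5 → F
Z(25)−L(11): 14 → O
B(1)−J(9): -8≡18 → S
B(1)−L(11): -10≡16 → Q

KFOSQ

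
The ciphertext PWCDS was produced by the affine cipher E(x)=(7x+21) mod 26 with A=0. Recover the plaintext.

OPBQH

The inverse of 7 mod 26 is 15, since 7·15=105≡1. Apply D(y)=15·(y−21) mod 26:
P(15): 15·(15−21)=-90≡14 → O
W(22): 15·(22−21)=15 → P
C(2): 15·(2−21)=-285≡1 → B
D(3): 15·(3−21)=-270≡16 → Q
S(18): 15·(18−21)=-45≡7 → H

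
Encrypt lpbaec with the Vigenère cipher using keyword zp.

Repeat the key across the message: zpzpzp
l(11)+z(25): 36≡10 → k
p(15)+p(15): 30≡4 → e
b(1)+z(25): 26≡0 → a
a(0)+p(15): 15 → p
e(4)+z(25): 29≡3 → d
c(2)+p(15): 17 → r

keapdr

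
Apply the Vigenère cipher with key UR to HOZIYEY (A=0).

Repeat the key across the message: URURURU
H(7)+U(20): 27≡1 → B
O(14)+R(17): 31≡5 → F
Z(25)+U(20): 45≡19 → T
I(8)+R(17): 25 → Z
Y(24)+U(20): 44≡18 → S
E(4)+R(17): 21 → V
Y(24)+U(20): 44≡18 → S

BFTZSVS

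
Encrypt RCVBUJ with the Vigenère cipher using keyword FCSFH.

WENGBO

Repeat the key across the message: FCSFHF
R(17)+F(5): 22 → W
C(2)+C(2): 4 → E
V(21)+S(18): 39≡13 → N
B(1)+F(5): 6 → G
U(20)+H(7): 27≡1 → B
J(9)+F(5): 14 → O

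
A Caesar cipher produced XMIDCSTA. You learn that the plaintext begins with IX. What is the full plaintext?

IXTONDEL

From the crib: X(23)−I(8)=15, so the shift is 15.
Subtract 15 from each ciphertext letter:
X(23): 23−15=8 → I
M(12): 12−15=-3≡23 → X
I(8): 8−15=-7≡19 → T
D(3): 3−15=-12≡14 → O
C(2): 2−15=-13≡13 → N
S(18): 18−15=3 → D
T(19): 19−15=4 → E
A(0): 0−15=-15≡11 → L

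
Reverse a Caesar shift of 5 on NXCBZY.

ISXWUT

N(13): 13−5=8 → I
X(23): 23−5=18 → S
C(2): 2−5=-3≡23 → X
B(1): 1−5=-4≡22 → W
Z(25): 25−5=20 → U
Y(24): 24−5=19 → T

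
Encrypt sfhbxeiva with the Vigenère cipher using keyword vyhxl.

ndoyizgcx

Repeat the key across the message: vyhxlvyhx
s(18)+v(21): 39≡13 → n
f(5)+y(24): 29≡3 → d
h(7)+h(7): 14 → o
b(1)+x(23): 24 → y
x(23)+l(11): 34≡8 → i
e(4)+v(21): 25 → z
i(8)+y(24): 32≡6 → g
v(21)+h(7): 28≡2 → c
a(0)+x(23): 23 → x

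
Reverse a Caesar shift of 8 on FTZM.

F(5): 5−8=-3≡23 → X
T(19): 19−8=11 → L
Z(25): 25−8=17 → R
M(12): 12−8=4 → E

XLRE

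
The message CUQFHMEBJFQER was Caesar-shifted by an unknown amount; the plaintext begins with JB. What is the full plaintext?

JBXMOTLIQMXLY

From the crib: C(2)−J(9)=-7≡19, so the shift is 19.
Subtract 19 from each ciphertext letter:
C(2): 2−19=-17≡9 → J
U(20): 20−19=1 → B
Q(16): 16−19=-3≡23 → X
F(5): 5−19=-14≡12 → M
H(7): 7−19=-12≡14 → O
M(12): 12−19=-7≡19 → T
E(4): 4−19=-15≡11 → L
B(1): 1−19=-18≡8 → I
J(9): 9−19=-10≡16 → Q
F(5): 5−19=-14≡12 → M
Q(16): 16−19=-3≡23 → X
E(4): 4−19=-15≡11 → L
R(17): 17−19=-2≡24 → Y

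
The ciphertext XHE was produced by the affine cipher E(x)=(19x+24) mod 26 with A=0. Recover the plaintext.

PVO

The inverse of 19 mod 26 is 11, since 19·11=209≡1. Apply D(y)=11·(y−24) mod 26:
X(23): 11·(23−24)=-11≡15 → P
H(7): 11·(7−24)=-187≡21 → V
E(4): 11·(4−24)=-220≡14 → O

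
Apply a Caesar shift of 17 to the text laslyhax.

crjcpyro

l(11): 11+17=28≡2 → c
a(0): 0+17=17 → r
s(18): 18+17=35≡9 → j
l(11): 11+17=28≡2 → c
y(24): 24+17=41≡15 → p
h(7): 7+17=24 → y
a(0): 0+17=17 → r
x(23): 23+17=40≡14 → o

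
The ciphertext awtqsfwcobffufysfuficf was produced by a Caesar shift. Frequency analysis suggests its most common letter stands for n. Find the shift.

The most frequent ciphertext letter is f (appears 7 times).
f is position 5; n is position 13.
Shift = -8≡18.

18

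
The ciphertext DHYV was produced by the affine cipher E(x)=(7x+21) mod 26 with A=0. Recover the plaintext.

QYTA

The inverse of 7 mod 26 is 15, since 7·15=105≡1. Apply D(y)=15·(y−21) mod 26:
D(3): 15·(3−21)=-270≡16 → Q
H(7): 15·(7−21)=-210≡24 → Y
Y(24): 15·(24−21)=45≡19 → T
V(21): 15·(21−21)=0 → A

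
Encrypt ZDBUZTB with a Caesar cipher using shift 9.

IMKDICK

Z(25): 25+9=34≡8 → I
D(3): 3+9=12 → M
B(1): 1+9=10 → K
U(20): 20+9=29≡3 → D
Z(25): 25+9=34≡8 → I
T(19): 19+9=28≡2 → C
B(1): 1+9=10 → K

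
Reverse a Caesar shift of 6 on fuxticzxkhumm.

f(5): 5−6=-1≡25 → z
u(20): 20−6=14 → o
x(23): 23−6=17 → r
t(19): 19−6=13 → n
i(8): 8−6=2 → c
c(2): 2−6=-4≡22 → w
z(25): 25−6=19 → t
x(23): 23−6=17 → r
k(10): 10−6=4 → e
h(7): 7−6=1 → b
u(20): 20−6=14 → o
m(12): 12−6=6 → g
m(12): 12−6=6 → g

zorncwtrebogg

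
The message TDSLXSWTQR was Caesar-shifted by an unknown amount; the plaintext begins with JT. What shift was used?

10

From the crib: T(19)−J(9)=10, so the shift is 10.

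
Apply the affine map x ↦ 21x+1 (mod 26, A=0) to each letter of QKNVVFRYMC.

Q(16): 21·16+1=337≡25 → Z
K(10): 21·10+1=211≡3 → D
N(13): 21·13+1=274≡14 → O
V(21): 21·21+1=442≡0 → A
V(21): 21·21+1=442≡0 → A
F(5): 21·5+1=106≡2 → C
R(17): 21·17+1=358≡20 → U
Y(24): 21·24+1=505≡11 → L
M(12): 21·12+1=253≡19 → T
C(2): 21·2+1=43≡17 → R

ZDOAACULTR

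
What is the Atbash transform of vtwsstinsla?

egdhhgrmhoz

v(21) → e(4)
t(19) → g(6)
w(22) → d(3)
s(18) → h(7)
s(18) → h(7)
t(19) → g(6)
i(8) → r(17)
n(13) → m(12)
s(18) → h(7)
l(11) → o(14)
a(0) → z(25)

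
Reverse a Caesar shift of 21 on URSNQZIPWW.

U(20): 20−21=-1≡25 → Z
R(17): 17−21=-4≡22 → W
S(18): 18−21=-3≡23 → X
N(13): 13−21=-8≡18 → S
Q(16): 16−21=-5≡21 → V
Z(25): 25−21=4 → E
I(8): 8−21=-13≡13 → N
P(15): 15−21=-6≡20 → U
W(22): 22−21=1 → B
W(22): 22−21=1 → B

ZWXSVENUBB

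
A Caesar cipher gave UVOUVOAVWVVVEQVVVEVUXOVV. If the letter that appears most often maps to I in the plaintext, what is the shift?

The most frequent ciphertext letter is V (appears 12 times).
V is position 21; I is position 8.
Shift = 13.

13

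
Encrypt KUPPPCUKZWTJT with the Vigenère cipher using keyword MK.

Repeat the key across the message: MKMKMKMKMKMKM
K(10)+M(12): 22 → W
U(20)+K(10): 30≡4 → E
P(15)+M(12): 27≡1 → B
P(15)+K(10): 25 → Z
P(15)+M(12): 27≡1 → B
C(2)+K(10): 12 → M
U(20)+M(12): 32≡6 → G
K(10)+K(10): 20 → U
Z(25)+M(12): 37≡11 → L
W(22)+K(10): 32≡6 → G
T(19)+M(12): 31≡5 → F
J(9)+K(10): 19 → T
T(19)+M(12): 31≡5 → F

WEBZBMGULGFTF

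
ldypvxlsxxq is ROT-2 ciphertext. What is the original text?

jbwntvjqvvo

l(11): 11−2=9 → j
d(3): 3−2=1 → b
y(24): 24−2=22 → w
p(15): 15−2=13 → n
v(21): 21−2=19 → t
x(23): 23−2=21 → v
l(11): 11−2=9 → j
s(18): 18−2=16 → q
x(23): 23−2=21 → v
x(23): 23−2=21 → v
q(16): 16−2=14 → o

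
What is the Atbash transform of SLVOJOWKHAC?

HOELQLDPSZX

S(18) → H(7)
L(11) → O(14)
V(21) → E(4)
O(14) → L(11)
J(9) → Q(16)
O(14) → L(11)
W(22) → D(3)
K(10) → P(15)
H(7) → S(18)
A(0) → Z(25)
C(2) → X(23)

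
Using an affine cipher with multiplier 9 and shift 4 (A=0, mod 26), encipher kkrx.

qqbd

k(10): 9·10+4=94≡16 → q
k(10): 9·10+4=94≡16 → q
r(17): 9·17+4=157≡1 → b
x(23): 9·23+4=211≡3 → d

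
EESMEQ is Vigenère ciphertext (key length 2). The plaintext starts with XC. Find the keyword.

HC

Subtract each crib letter from the matching ciphertext letter (mod 26):
E(4)−X(23)=-19≡7 → H
E(4)−C(2)=2 → C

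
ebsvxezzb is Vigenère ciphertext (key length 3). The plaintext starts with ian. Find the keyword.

wbf

Subtract each crib letter from the matching ciphertext letter (mod 26):
e(4)−i(8)=-4≡22 → w
b(1)−a(0)=1 → b
s(18)−n(13)=5 → f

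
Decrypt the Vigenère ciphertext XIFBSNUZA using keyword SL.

FXNQACCOI

Repeat the key across the ciphertext: SLSLSLSLS
X(23)−S(18): 5 → F
I(8)−L(11): -3≡23 → X
F(5)−S(18): -13≡13 → N
B(1)−L(11): -10≡16 → Q
S(18)−S(18): 0 → A
N(13)−L(11): 2 → C
U(20)−S(18): 2 → C
Z(25)−L(11): 14 → O
A(0)−S(18): -18≡8 → I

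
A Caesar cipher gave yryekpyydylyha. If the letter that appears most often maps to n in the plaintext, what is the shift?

11

The most frequent ciphertext letter is y (appears 6 times).
y is position 24; n is position 13.
Shift = 11.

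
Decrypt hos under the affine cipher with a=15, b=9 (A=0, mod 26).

mjl

The inverse of 15 mod 26 is 7, since 15·7=105≡1. Apply D(y)=7·(y−9) mod 26:
h(7): 7·(7−9)=-14≡12 → m
o(14): 7·(14−9)=35≡9 → j
s(18): 7·(18−9)=63≡11 → l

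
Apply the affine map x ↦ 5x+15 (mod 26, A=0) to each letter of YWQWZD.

Y(24): 5·24+15=135≡5 → F
W(22): 5·22+15=125≡21 → V
Q(16): 5·16+15=95≡17 → R
W(22): 5·22+15=125≡21 → V
Z(25): 5·25+15=140≡10 → K
D(3): 5·3+15=30≡4 → E

FVRVKE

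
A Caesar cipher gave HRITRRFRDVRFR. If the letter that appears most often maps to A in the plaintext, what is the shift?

The most frequent ciphertext letter is R (appears 6 times).
R is position 17; A is position 0.
Shift = 17.

17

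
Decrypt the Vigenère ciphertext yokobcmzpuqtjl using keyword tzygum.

fpmihqtarowhqm

Repeat the key across the ciphertext: tzygumtzygumtz
y(24)−t(19): 5 → f
o(14)−z(25): -11≡15 → p
k(10)−y(24): -14≡12 → m
o(14)−g(6): 8 → i
b(1)−u(20): -19≡7 → h
c(2)−m(12): -10≡16 → q
m(12)−t(19): -7≡19 → t
z(25)−z(25): 0 → a
p(15)−y(24): -9≡17 → r
u(20)−g(6): 14 → o
q(16)−u(20): -4≡22 → w
t(19)−m(12): 7 → h
j(9)−t(19): -10≡16 → q
l(11)−z(25): -14≡12 → m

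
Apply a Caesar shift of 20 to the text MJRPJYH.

M(12): 12+20=32≡6 → G
J(9): 9+20=29≡3 → D
R(17): 17+20=37≡11 → L
P(15): 15+20=35≡9 → J
J(9): 9+20=29≡3 → D
Y(24): 24+20=44≡18 → S
H(7): 7+20=27≡1 → B

GDLJDSB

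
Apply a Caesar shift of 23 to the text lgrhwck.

idoetzh

l(11): 11+23=34≡8 → i
g(6): 6+23=29≡3 → d
r(17): 17+23=40≡14 → o
h(7): 7+23=30≡4 → e
w(22): 22+23=45≡19 → t
c(2): 2+23=25 → z
k(10): 10+23=33≡7 → h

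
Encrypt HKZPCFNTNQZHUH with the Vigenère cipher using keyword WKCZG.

DUBOIBXVMWVRWG

Repeat the key across the message: WKCZGWKCZGWKCZ
H(7)+W(22): 29≡3 → D
K(10)+K(10): 20 → U
Z(25)+C(2): 27≡1 → B
P(15)+Z(25): 40≡14 → O
C(2)+G(6): 8 → I
F(5)+W(22): 27≡1 → B
N(13)+K(10): 23 → X
T(19)+C(2): 21 → V
N(13)+Z(25): 38≡12 → M
Q(16)+G(6): 22 → W
Z(25)+W(22): 47≡21 → V
H(7)+K(10): 17 → R
U(20)+C(2): 22 → W
H(7)+Z(25): 32≡6 → G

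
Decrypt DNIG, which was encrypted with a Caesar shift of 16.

NXSQ

D(3): 3−16=-13≡13 → N
N(13): 13−16=-3≡23 → X
I(8): 8−16=-8≡18 → S
G(6): 6−16=-10≡16 → Q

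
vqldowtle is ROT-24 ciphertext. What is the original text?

xsnfqyvng

v(21): 21−24=-3≡23 → x
q(16): 16−24=-8≡18 → s
l(11): 11−24=-13≡13 → n
d(3): 3−24=-21≡5 → f
o(14): 14−24=-10≡16 → q
w(22): 22−24=-2≡24 → y
t(19): 19−24=-5≡21 → v
l(11): 11−24=-13≡13 → n
e(4): 4−24=-20≡6 → g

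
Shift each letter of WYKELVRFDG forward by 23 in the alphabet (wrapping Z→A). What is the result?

TVHBISOCAD

W(22): 22+23=45≡19 → T
Y(24): 24+23=47≡21 → V
K(10): 10+23=33≡7 → H
E(4): 4+23=27≡1 → B
L(11): 11+23=34≡8 → I
V(21): 21+23=44≡18 → S
R(17): 17+23=40≡14 → O
F(5): 5+23=28≡2 → C
D(3): 3+23=26≡0 → A
G(6): 6+23=29≡3 → D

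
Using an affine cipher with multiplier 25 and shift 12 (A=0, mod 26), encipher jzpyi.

dnxoe

j(9): 25·9+12=237≡3 → d
z(25): 25·25+12=637≡13 → n
p(15): 25·15+12=387≡23 → x
y(24): 25·24+12=612≡14 → o
i(8): 25·8+12=212≡4 → e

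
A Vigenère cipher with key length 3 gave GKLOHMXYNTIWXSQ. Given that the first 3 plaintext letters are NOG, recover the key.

Subtract each crib letter from the matching ciphertext letter (mod 26):
G(6)−N(13)=-7≡19 → T
K(10)−O(14)=-4≡22 → W
L(11)−G(6)=5 → F

TWF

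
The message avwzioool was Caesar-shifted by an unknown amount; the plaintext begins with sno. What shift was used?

From the crib: a(0)−s(18)=-18≡8, so the shift is 8.

8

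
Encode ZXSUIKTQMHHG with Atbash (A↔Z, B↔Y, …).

ACHFRPGJNSST

Z(25) → A(0)
X(23) → C(2)
S(18) → H(7)
U(20) → F(5)
I(8) → R(17)
K(10) → P(15)
T(19) → G(6)
Q(16) → J(9)
M(12) → N(13)
H(7) → S(18)
H(7) → S(18)
G(6) → T(19)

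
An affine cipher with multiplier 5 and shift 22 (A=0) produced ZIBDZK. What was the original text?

LSBRLI

The inverse of 5 mod 26 is 21, since 5·21=105≡1. Apply D(y)=21·(y−22) mod 26:
Z(25): 21·(25−22)=63≡11 → L
I(8): 21·(8−22)=-294≡18 → S
B(1): 21·(1−22)=-441≡1 → B
D(3): 21·(3−22)=-399≡17 → R
Z(25): 21·(25−22)=63≡11 → L
K(10): 21·(10−22)=-252≡8 → I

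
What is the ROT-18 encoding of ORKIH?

O(14): 14+18=32≡6 → G
R(17): 17+18=35≡9 → J
K(10): 10+18=28≡2 → C
I(8): 8+18=26≡0 → A
H(7): 7+18=25 → Z

GJCAZ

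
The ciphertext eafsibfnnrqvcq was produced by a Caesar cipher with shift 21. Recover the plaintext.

e(4): 4−21=-17≡9 → j
a(0): 0−21=-21≡5 → f
f(5): 5−21=-16≡10 → k
s(18): 18−21=-3≡23 → x
i(8): 8−21=-13≡13 → n
b(1): 1−21=-20≡6 → g
f(5): 5−21=-16≡10 → k
n(13): 13−21=-8≡18 → s
n(13): 13−21=-8≡18 → s
r(17): 17−21=-4≡22 → w
q(16): 16−21=-5≡21 → v
v(21): 21−21=0 → a
c(2): 2−21=-19≡7 → h
q(16): 16−21=-5≡21 → v

jfkxngksswvahv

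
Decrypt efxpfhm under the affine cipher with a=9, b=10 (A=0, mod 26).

The inverse of 9 mod 26 is 3, since 9·3=27≡1. Apply D(y)=3·(y−10) mod 26:
e(4): 3·(4−10)=-18≡8 → i
f(5): 3·(5−10)=-15≡11 → l
x(23): 3·(23−10)=39≡13 → n
p(15): 3·(15−10)=15 → p
f(5): 3·(5−10)=-15≡11 → l
h(7): 3·(7−10)=-9≡17 → r
m(12): 3·(12−10)=6 → g

ilnplrg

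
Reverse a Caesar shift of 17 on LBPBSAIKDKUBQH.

L(11): 11−17=-6≡20 → U
B(1): 1−17=-16≡10 → K
P(15): 15−17=-2≡24 → Y
B(1): 1−17=-16≡10 → K
S(18): 18−17=1 → B
A(0): 0−17=-17≡9 → J
I(8): 8−17=-9≡17 → R
K(10): 10−17=-7≡19 → T
D(3): 3−17=-14≡12 → M
K(10): 10−17=-7≡19 → T
U(20): 20−17=3 → D
B(1): 1−17=-16≡10 → K
Q(16): 16−17=-1≡25 → Z
H(7): 7−17=-10≡16 → Q

UKYKBJRTMTDKZQ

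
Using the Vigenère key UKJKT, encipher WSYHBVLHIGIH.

Repeat the key across the message: UKJKTUKJKTUK
W(22)+U(20): 42≡16 → Q
S(18)+K(10): 28≡2 → C
Y(24)+J(9): 33≡7 → H
H(7)+K(10): 17 → R
B(1)+T(19): 20 → U
V(21)+U(20): 41≡15 → P
L(11)+K(10): 21 → V
H(7)+J(9): 16 → Q
I(8)+K(10): 18 → S
G(6)+T(19): 25 → Z
I(8)+U(20): 28≡2 → C
H(7)+K(10): 17 → R

QCHRUPVQSZCR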